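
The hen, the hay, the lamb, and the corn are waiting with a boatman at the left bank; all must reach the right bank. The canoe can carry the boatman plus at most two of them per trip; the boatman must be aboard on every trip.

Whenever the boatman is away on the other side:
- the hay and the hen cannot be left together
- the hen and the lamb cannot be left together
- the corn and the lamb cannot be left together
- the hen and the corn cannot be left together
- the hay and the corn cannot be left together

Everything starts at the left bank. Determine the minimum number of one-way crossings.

Counting alone: the boatman can take at most 2 across per trip to the right bank, so moving all 4 needs at least 2 loaded trips out, with a return between consecutive ones — at least 3 crossings.
The safety rule pushes this higher. Following every safe sequence of crossings, the most of the 4 that can be at the right bank as the canoe arrives there on crossing 3 is 3 — never all 4.
So no plan with fewer than 5 crossings exists, and this one achieves 5:
1. Boatman goes to the right bank with the corn and the hen.  [the left bank: the hay, the lamb | the right bank: the corn, the hen]
2. Boatman goes back to the left bank with the hen.  [the left bank: the hay, the hen, the lamb | the right bank: the corn]
3. Boatman goes to the right bank with the hay and the lamb.  [the left bank: the hen | the right bank: the corn, the hay, the lamb]
4. Boatman goes back to the left bank with the corn.  [the left bank: the corn, the hen | the right bank: the hay, the lamb]
5. Boatman goes to the right bank with the corn and the hen.  [the left bank: — | the right bank: the corn, the hay, the hen, the lamb]

5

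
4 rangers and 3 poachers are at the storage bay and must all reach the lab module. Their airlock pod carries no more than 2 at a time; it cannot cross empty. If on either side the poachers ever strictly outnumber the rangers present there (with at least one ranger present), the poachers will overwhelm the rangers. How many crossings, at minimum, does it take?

11

Counting alone: each trip to the lab module takes at most 2 across and each return brings at least 1 back, so after t trips out (and t−1 returns) at most 2t − (t−1) of the 7 are across; that first reaches 7 at t = 6, so at least 11 crossings are needed.
The plan below uses exactly 11 crossings, so it is optimal:
1. 2 poachers → the lab module.  (the storage bay: 4R 1P; the lab module: 0R 2P)
2. 1 poacher ← the storage bay.  (the storage bay: 4R 2P; the lab module: 0R 1P)
3. 2 poachers → the lab module.  (the storage bay: 4R 0P; the lab module: 0R 3P)
4. 1 poacher ← the storage bay.  (the storage bay: 4R 1P; the lab module: 0R 2P)
5. 2 rangers → the lab module.  (the storage bay: 2R 1P; the lab module: 2R 2P)
6. 1 poacher ← the storage bay.  (the storage bay: 2R 2P; the lab module: 2R 1P)
7. 1 ranger and 1 poacher → the lab module.  (the storage bay: 1R 1P; the lab module: 3R 2P)
8. 1 ranger ← the storage bay.  (the storage bay: 2R 1P; the lab module: 2R 2P)
9. 1 ranger and 1 poacher → the lab module.  (the storage bay: 1R 0P; the lab module: 3R 3P)
10. 1 poacher ← the storage bay.  (the storage bay: 1R 1P; the lab module: 3R 2P)
11. 1 ranger and 1 poacher → the lab module.  (the storage bay: 0R 0P; the lab module: 4R 3P)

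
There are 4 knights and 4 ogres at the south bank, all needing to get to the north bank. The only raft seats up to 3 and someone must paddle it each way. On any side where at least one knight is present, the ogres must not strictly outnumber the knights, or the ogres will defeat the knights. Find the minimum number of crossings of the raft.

Counting alone: each trip to the north bank takes at most 3 across and each return brings at least 1 back, so after t trips out (and t−1 returns) at most 3t − (t−1) of the 8 are across; that first reaches 8 at t = 4, so at least 7 crossings are needed.
The safety rule pushes this higher. Following every safe sequence of crossings, the most of the 8 that can be at the north bank as the raft arrives there on crossing 7 is 7 — never all 8.
So no plan with fewer than 9 crossings exists, and this one achieves 9:
1. 2 ogres → the north bank.  (the south bank: 4K 2O; the north bank: 0K 2O)
2. 1 ogre ← the south bank.  (the south bank: 4K 3O; the north bank: 0K 1O)
3. 3 ogres → the north bank.  (the south bank: 4K 0O; the north bank: 0K 4O)
4. 1 ogre ← the south bank.  (the south bank: 4K 1O; the north bank: 0K 3O)
5. 3 knights → the north bank.  (the south bank: 1K 1O; the north bank: 3K 3O)
6. 1 knight and 1 ogre ← the south bank.  (the south bank: 2K 2O; the north bank: 2K 2O)
7. 2 knights → the north bank.  (the south bank: 0K 2O; the north bank: 4K 2O)
8. 1 ogre ← the south bank.  (the south bank: 0K 3O; the north bank: 4K 1O)
9. 3 ogres → the north bank.  (the south bank: 0K 0O; the north bank: 4K 4O)

9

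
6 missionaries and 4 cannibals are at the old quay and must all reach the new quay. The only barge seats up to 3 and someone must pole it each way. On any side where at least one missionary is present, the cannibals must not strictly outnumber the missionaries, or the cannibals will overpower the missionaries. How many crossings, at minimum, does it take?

9

Counting alone: each trip to the new quay takes at most 3 across and each return brings at least 1 back, so after t trips out (and t−1 returns) at most 3t − (t−1) of the 10 are across; that first reaches 10 at t = 5, so at least 9 crossings are needed.
The plan below uses exactly 9 crossings, so it is optimal:
1. 2 cannibals → the new quay.  (the old quay: 6M 2C; the new quay: 0M 2C)
2. 1 cannibal ← the old quay.  (the old quay: 6M 3C; the new quay: 0M 1C)
3. 3 cannibals → the new quay.  (the old quay: 6M 0C; the new quay: 0M 4C)
4. 1 cannibal ← the old quay.  (the old quay: 6M 1C; the new quay: 0M 3C)
5. 3 missionaries → the new quay.  (the old quay: 3M 1C; the new quay: 3M 3C)
6. 1 cannibal ← the old quay.  (the old quay: 3M 2C; the new quay: 3M 2C)
7. 1 missionary and 2 cannibals → the new quay.  (the old quay: 2M 0C; the new quay: 4M 4C)
8. 1 cannibal ← the old quay.  (the old quay: 2M 1C; the new quay: 4M 3C)
9. 2 missionaries and 1 cannibal → the new quay.  (the old quay: 0M 0C; the new quay: 6M 4C)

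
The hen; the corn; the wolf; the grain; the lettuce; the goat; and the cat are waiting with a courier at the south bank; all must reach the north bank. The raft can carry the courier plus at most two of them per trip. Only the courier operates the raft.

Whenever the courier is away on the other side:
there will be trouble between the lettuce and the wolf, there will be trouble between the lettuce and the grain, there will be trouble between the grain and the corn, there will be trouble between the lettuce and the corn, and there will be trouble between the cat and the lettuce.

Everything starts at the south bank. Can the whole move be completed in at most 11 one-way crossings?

Yes

Yes — this plan uses 11 crossings (≤ 11):
1. Courier goes to the north bank with the corn and the lettuce.
2. Courier goes back to the south bank with the corn.
3. Courier goes to the north bank with the corn and the hen.
4. Courier goes back to the south bank with the corn.
5. Courier goes to the north bank with the corn and the wolf.
6. Courier goes back to the south bank with the lettuce.
7. Courier goes to the north bank with the cat and the grain.
8. Courier goes back to the south bank with the corn.
9. Courier goes to the north bank with the corn and the goat.
10. Courier goes back to the south bank with the corn.
11. Courier goes to the north bank with the corn and the lettuce.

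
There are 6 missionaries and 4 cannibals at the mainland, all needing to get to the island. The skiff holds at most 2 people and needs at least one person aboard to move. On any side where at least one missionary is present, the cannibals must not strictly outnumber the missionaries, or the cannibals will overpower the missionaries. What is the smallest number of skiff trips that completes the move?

Counting alone: each trip to the island takes at most 2 across and each return brings at least 1 back, so after t trips out (and t−1 returns) at most 2t − (t−1) of the 10 are across; that first reaches 10 at t = 9, so at least 17 crossings are needed.
The plan below uses exactly 17 crossings, so it is optimal:
1. 2 cannibals → the island.  (the mainland: 6M 2C; the island: 0M 2C)
2. 1 cannibal ← the mainland.  (the mainland: 6M 3C; the island: 0M 1C)
3. 2 cannibals → the island.  (the mainland: 6M 1C; the island: 0M 3C)
4. 1 cannibal ← the mainland.  (the mainland: 6M 2C; the island: 0M 2C)
5. 2 missionaries → the island.  (the mainland: 4M 2C; the island: 2M 2C)
6. 1 cannibal ← the mainland.  (the mainland: 4M 3C; the island: 2M 1C)
7. 1 missionary and 1 cannibal → the island.  (the mainland: 3M 2C; the island: 3M 2C)
8. 1 cannibal ← the mainland.  (the mainland: 3M 3C; the island: 3M 1C)
9. 2 cannibals → the island.  (the mainland: 3M 1C; the island: 3M 3C)
10. 1 cannibal ← the mainland.  (the mainland: 3M 2C; the island: 3M 2C)
11. 1 missionary and 1 cannibal → the island.  (the mainland: 2M 1C; the island: 4M 3C)
12. 1 cannibal ← the mainland.  (the mainland: 2M 2C; the island: 4M 2C)
13. 2 cannibals → the island.  (the mainland: 2M 0C; the island: 4M 4C)
14. 1 cannibal ← the mainland.  (the mainland: 2M 1C; the island: 4M 3C)
15. 1 missionary and 1 cannibal → the island.  (the mainland: 1M 0C; the island: 5M 4C)
16. 1 cannibal ← the mainland.  (the mainland: 1M 1C; the island: 5M 3C)
17. 1 missionary and 1 cannibal → the island.  (the mainland: 0M 0C; the island: 6M 4C)

17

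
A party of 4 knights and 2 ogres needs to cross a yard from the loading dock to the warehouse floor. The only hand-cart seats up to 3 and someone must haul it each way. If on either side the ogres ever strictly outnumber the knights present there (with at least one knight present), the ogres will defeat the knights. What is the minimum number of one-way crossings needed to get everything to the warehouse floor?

Counting alone: each trip to the warehouse floor takes at most 3 across and each return brings at least 1 back, so after t trips out (and t−1 returns) at most 3t − (t−1) of the 6 are across; that first reaches 6 at t = 3, so at least 5 crossings are needed.
The plan below uses exactly 5 crossings, so it is optimal:
1. 2 ogres → the warehouse floor.  (the loading dock: 4K 0O; the warehouse floor: 0K 2O)
2. 1 ogre ← the loading dock.  (the loading dock: 4K 1O; the warehouse floor: 0K 1O)
3. 2 knights and 1 ogre → the warehouse floor.  (the loading dock: 2K 0O; the warehouse floor: 2K 2O)
4. 1 ogre ← the loading dock.  (the loading dock: 2K 1O; the warehouse floor: 2K 1O)
5. 2 knights and 1 ogre → the warehouse floor.  (the loading dock: 0K 0O; the warehouse floor: 4K 2O)

5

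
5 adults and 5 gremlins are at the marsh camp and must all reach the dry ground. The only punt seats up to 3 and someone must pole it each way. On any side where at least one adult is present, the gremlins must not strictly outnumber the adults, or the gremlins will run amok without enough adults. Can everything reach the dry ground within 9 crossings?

No

Counting alone: each trip to the dry ground takes at most 3 across and each return brings at least 1 back, so after t trips out (and t−1 returns) at most 3t − (t−1) of the 10 are across; that first reaches 10 at t = 5, so at least 9 crossings are needed.
The safety rule pushes this higher. Following every safe sequence of crossings, the most of the 10 that can be at the dry ground as the punt arrives there on crossing 9 is 9 — never all 10.
So the move cannot be finished within 9 crossings. (The shortest complete plan takes 11:)
1. 2 gremlins → the dry ground.  (the marsh camp: 5A 3G; the dry ground: 0A 2G)
2. 1 gremlin ← the marsh camp.  (the marsh camp: 5A 4G; the dry ground: 0A 1G)
3. 3 gremlins → the dry ground.  (the marsh camp: 5A 1G; the dry ground: 0A 4G)
4. 1 gremlin ← the marsh camp.  (the marsh camp: 5A 2G; the dry ground: 0A 3G)
5. 3 adults → the dry ground.  (the marsh camp: 2A 2G; the dry ground: 3A 3G)
6. 1 adult and 1 gremlin ← the marsh camp.  (the marsh camp: 3A 3G; the dry ground: 2A 2G)
7. 3 adults → the dry ground.  (the marsh camp: 0A 3G; the dry ground: 5A 2G)
8. 1 gremlin ← the marsh camp.  (the marsh camp: 0A 4G; the dry ground: 5A 1G)
9. 2 gremlins → the dry ground.  (the marsh camp: 0A 2G; the dry ground: 5A 3G)
10. 1 gremlin ← the marsh camp.  (the marsh camp: 0A 3G; the dry ground: 5A 2G)
11. 3 gremlins → the dry ground.  (the marsh camp: 0A 0G; the dry ground: 5A 5G)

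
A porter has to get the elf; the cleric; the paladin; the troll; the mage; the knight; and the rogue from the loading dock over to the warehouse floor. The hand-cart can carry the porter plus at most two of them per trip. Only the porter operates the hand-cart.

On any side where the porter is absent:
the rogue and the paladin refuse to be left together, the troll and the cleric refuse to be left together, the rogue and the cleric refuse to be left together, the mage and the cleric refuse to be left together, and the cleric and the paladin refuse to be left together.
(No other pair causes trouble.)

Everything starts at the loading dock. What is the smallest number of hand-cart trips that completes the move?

Counting alone: the porter can take at most 2 across per trip to the warehouse floor, so moving all 7 needs at least 4 loaded trips out, with a return between consecutive ones — at least 7 crossings.
The safety rule pushes this higher. Following every safe sequence of crossings, the most of the 7 that can be at the warehouse floor as the hand-cart arrives there on crossings 7, 9 is 5, 6 respectively — never all 7.
So no plan with fewer than 11 crossings exists, and this one achieves 11:
1. Porter goes to the warehouse floor with the cleric and the paladin.
2. Porter goes back to the loading dock with the cleric.
3. Porter goes to the warehouse floor with the cleric and the elf.
4. Porter goes back to the loading dock with the cleric.
5. Porter goes to the warehouse floor with the cleric and the troll.
6. Porter goes back to the loading dock with the cleric.
7. Porter goes to the warehouse floor with the cleric and the mage.
8. Porter goes back to the loading dock with the cleric.
9. Porter goes to the warehouse floor with the cleric and the knight.
10. Porter goes back to the loading dock with the cleric.
11. Porter goes to the warehouse floor with the cleric and the rogue.

11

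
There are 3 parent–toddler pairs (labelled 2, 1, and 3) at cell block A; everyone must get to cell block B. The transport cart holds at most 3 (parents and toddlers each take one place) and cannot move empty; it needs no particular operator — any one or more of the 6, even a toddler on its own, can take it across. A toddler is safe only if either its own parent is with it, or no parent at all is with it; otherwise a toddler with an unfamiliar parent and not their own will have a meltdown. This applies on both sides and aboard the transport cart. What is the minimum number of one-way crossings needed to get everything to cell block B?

5

Counting alone: each trip to cell block B takes at most 3 across and each return brings at least 1 back, so after t trips out (and t−1 returns) at most 3t − (t−1) of the 6 are across; that first reaches 6 at t = 3, so at least 5 crossings are needed.
The plan below uses exactly 5 crossings, so it is optimal:
1. parent 2 and toddler 2 cross → cell block B.
2. parent 2 crosses ← cell block A.
3. parent 1, parent 2, and parent 3 cross → cell block B.
4. toddler 2 crosses ← cell block A.
5. toddler 1, toddler 2, and toddler 3 cross → cell block B.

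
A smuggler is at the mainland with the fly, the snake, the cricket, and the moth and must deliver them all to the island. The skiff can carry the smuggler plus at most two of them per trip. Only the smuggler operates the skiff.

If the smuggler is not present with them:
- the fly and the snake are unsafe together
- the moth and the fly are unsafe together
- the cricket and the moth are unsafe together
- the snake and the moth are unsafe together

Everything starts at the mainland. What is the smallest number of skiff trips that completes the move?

5

Counting alone: the smuggler can take at most 2 across per trip to the island, so moving all 4 needs at least 2 loaded trips out, with a return between consecutive ones — at least 3 crossings.
The safety rule pushes this higher. Following every safe sequence of crossings, the most of the 4 that can be at the island as the skiff arrives there on crossing 3 is 3 — never all 4.
So no plan with fewer than 5 crossings exists, and this one achieves 5:
1. Smuggler goes to the island with the fly and the moth.  [the mainland: the cricket, the snake | the island: the fly, the moth]
2. Smuggler goes back to the mainland with the fly.  [the mainland: the cricket, the fly, the snake | the island: the moth]
3. Smuggler goes to the island with the cricket and the fly.  [the mainland: the snake | the island: the cricket, the fly, the moth]
4. Smuggler goes back to the mainland with the moth.  [the mainland: the moth, the snake | the island: the cricket, the fly]
5. Smuggler goes to the island with the moth and the snake.  [the mainland: — | the island: the cricket, the fly, the moth, the snake]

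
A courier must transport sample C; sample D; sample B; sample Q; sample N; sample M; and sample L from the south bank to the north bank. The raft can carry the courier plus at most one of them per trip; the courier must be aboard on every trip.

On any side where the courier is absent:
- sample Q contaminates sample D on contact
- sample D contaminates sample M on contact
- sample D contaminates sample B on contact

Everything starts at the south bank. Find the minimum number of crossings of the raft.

Following every safe sequence of crossings from the start, the most of the 7 that can be at the north bank as the raft arrives there on crossings 1, 3, 5, 7, 9 is 1, 2, 3, 4, 5 respectively; the best ever achieved is 5 of 7.
From crossing 11 on, no configuration arises that was not already reachable earlier: only 72 distinct safe configurations (who is on which side, and where the raft is) can ever be reached, none of them has everyone across, and every continuation just revisits them. So no valid plan exists.

impossible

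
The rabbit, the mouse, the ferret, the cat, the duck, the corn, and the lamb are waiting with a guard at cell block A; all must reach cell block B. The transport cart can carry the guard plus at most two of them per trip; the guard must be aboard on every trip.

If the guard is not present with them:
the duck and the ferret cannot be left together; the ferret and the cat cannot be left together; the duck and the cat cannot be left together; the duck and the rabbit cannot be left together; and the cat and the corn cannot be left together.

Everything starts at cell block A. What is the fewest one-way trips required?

Counting alone: the guard can take at most 2 across per trip to cell block B, so moving all 7 needs at least 4 loaded trips out, with a return between consecutive ones — at least 7 crossings.
The safety rule pushes this higher. Following every safe sequence of crossings, the most of the 7 that can be at cell block B as the transport cart arrives there on crossings 7, 9 is 5, 6 respectively — never all 7.
So no plan with fewer than 11 crossings exists, and this one achieves 11:
1. Guard goes to cell block B with the cat and the duck.  [cell block A: the corn, the ferret, the lamb, the mouse, the rabbit | cell block B: the cat, the duck]
2. Guard goes back to cell block A with the cat.  [cell block A: the cat, the corn, the ferret, the lamb, the mouse, the rabbit | cell block B: the duck]
3. Guard goes to cell block B with the cat and the rabbit.  [cell block A: the corn, the ferret, the lamb, the mouse | cell block B: the cat, the duck, the rabbit]
4. Guard goes back to cell block A with the duck.  [cell block A: the corn, the duck, the ferret, the lamb, the mouse | cell block B: the cat, the rabbit]
5. Guard goes to cell block B with the ferret and the mouse.  [cell block A: the corn, the duck, the lamb | cell block B: the cat, the ferret, the mouse, the rabbit]
6. Guard goes back to cell block A with the ferret.  [cell block A: the corn, the duck, the ferret, the lamb | cell block B: the cat, the mouse, the rabbit]
7. Guard goes to cell block B with the corn and the ferret.  [cell block A: the duck, the lamb | cell block B: the cat, the corn, the ferret, the mouse, the rabbit]
8. Guard goes back to cell block A with the cat.  [cell block A: the cat, the duck, the lamb | cell block B: the corn, the ferret, the mouse, the rabbit]
9. Guard goes to cell block B with the cat and the lamb.  [cell block A: the duck | cell block B: the cat, the corn, the ferret, the lamb, the mouse, the rabbit]
10. Guard goes back to cell block A with the cat.  [cell block A: the cat, the duck | cell block B: the corn, the ferret, the lamb, the mouse, the rabbit]
11. Guard goes to cell block B with the cat and the duck.  [cell block A: — | cell block B: the cat, the corn, the duck, the ferret, the lamb, the mouse, the rabbit]

11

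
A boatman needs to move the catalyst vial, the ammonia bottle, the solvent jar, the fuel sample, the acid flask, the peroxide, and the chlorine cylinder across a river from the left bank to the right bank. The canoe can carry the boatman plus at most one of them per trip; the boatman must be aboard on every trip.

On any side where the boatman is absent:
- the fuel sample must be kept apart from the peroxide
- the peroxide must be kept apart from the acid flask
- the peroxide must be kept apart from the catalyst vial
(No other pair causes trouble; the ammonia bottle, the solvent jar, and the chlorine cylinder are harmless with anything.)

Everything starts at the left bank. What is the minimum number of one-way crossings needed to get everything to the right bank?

impossible

Following every safe sequence of crossings from the start, the most of the 7 that can be at the right bank as the canoe arrives there on crossings 1, 3, 5, 7, 9 is 1, 2, 3, 4, 5 respectively; the best ever achieved is 5 of 7.
From crossing 11 on, no configuration arises that was not already reachable earlier: only 72 distinct safe configurations (who is on which side, and where the canoe is) can ever be reached, none of them has everyone across, and every continuation just revisits them. So no valid plan exists.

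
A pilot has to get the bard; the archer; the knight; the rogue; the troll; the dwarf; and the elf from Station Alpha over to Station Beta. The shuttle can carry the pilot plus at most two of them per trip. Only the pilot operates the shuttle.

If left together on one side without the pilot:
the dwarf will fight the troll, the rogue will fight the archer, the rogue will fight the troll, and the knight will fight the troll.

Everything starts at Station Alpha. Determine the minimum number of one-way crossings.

7

Counting alone: the pilot can take at most 2 across per trip to Station Beta, so moving all 7 needs at least 4 loaded trips out, with a return between consecutive ones — at least 7 crossings.
The plan below uses exactly 7 crossings, so it is optimal:
1. Pilot goes to Station Beta with the archer and the troll.
2. Pilot goes back to Station Alpha alone.
3. Pilot goes to Station Beta with the bard and the elf.
4. Pilot goes back to Station Alpha alone.
5. Pilot goes to Station Beta with the dwarf and the knight.
6. Pilot goes back to Station Alpha with the troll.
7. Pilot goes to Station Beta with the rogue and the troll.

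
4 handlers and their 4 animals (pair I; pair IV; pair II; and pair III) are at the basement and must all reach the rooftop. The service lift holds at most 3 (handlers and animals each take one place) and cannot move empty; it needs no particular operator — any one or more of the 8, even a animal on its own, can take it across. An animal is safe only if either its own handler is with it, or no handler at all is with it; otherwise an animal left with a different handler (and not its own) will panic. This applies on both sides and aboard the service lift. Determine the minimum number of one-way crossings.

Counting alone: each trip to the rooftop takes at most 3 across and each return brings at least 1 back, so after t trips out (and t−1 returns) at most 3t − (t−1) of the 8 are across; that first reaches 8 at t = 4, so at least 7 crossings are needed.
The safety rule pushes this higher. Following every safe sequence of crossings, the most of the 8 that can be at the rooftop as the service lift arrives there on crossing 7 is 7 — never all 8.
So no plan with fewer than 9 crossings exists, and this one achieves 9:
1. animal I and handler I cross → the rooftop.
2. handler I crosses ← the basement.
3. animal IV, handler I, and handler IV cross → the rooftop.
4. animal I and handler I cross ← the basement.
5. handler I, handler II, and handler III cross → the rooftop.
6. animal IV crosses ← the basement.
7. animal I and animal IV cross → the rooftop.
8. animal I crosses ← the basement.
9. animal I, animal II, and animal III cross → the rooftop.

9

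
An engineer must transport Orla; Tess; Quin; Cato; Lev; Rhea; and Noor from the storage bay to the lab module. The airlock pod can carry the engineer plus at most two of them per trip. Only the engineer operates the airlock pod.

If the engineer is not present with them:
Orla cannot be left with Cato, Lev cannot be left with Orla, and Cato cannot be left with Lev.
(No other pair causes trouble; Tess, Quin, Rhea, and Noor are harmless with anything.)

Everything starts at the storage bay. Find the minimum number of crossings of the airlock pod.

Counting alone: the engineer can take at most 2 across per trip to the lab module, so moving all 7 needs at least 4 loaded trips out, with a return between consecutive ones — at least 7 crossings.
The safety rule pushes this higher. Following every safe sequence of crossings, the most of the 7 that can be at the lab module as the airlock pod arrives there on crossings 7, 9 is 5, 6 respectively — never all 7.
So no plan with fewer than 11 crossings exists, and this one achieves 11:
1. Engineer goes to the lab module with Cato and Orla.
2. Engineer goes back to the storage bay with Orla.
3. Engineer goes to the lab module with Orla and Tess.
4. Engineer goes back to the storage bay with Orla.
5. Engineer goes to the lab module with Orla and Quin.
6. Engineer goes back to the storage bay with Orla.
7. Engineer goes to the lab module with Orla and Rhea.
8. Engineer goes back to the storage bay with Orla.
9. Engineer goes to the lab module with Noor and Orla.
10. Engineer goes back to the storage bay with Orla.
11. Engineer goes to the lab module with Lev and Orla.

11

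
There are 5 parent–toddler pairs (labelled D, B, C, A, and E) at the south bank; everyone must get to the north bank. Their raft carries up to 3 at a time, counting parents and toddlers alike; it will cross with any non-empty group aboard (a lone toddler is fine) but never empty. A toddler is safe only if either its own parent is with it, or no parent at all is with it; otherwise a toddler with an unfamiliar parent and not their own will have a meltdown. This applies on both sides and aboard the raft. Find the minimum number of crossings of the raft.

11

Counting alone: each trip to the north bank takes at most 3 across and each return brings at least 1 back, so after t trips out (and t−1 returns) at most 3t − (t−1) of the 10 are across; that first reaches 10 at t = 5, so at least 9 crossings are needed.
The safety rule pushes this higher. Following every safe sequence of crossings, the most of the 10 that can be at the north bank as the raft arrives there on crossing 9 is 9 — never all 10.
So no plan with fewer than 11 crossings exists, and this one achieves 11:
1. parent D and toddler D cross → the north bank.
2. parent D crosses ← the south bank.
3. toddler A, toddler B, and toddler C cross → the north bank.
4. toddler D crosses ← the south bank.
5. parent A, parent B, and parent C cross → the north bank.
6. parent B and toddler B cross ← the south bank.
7. parent B, parent D, and parent E cross → the north bank.
8. toddler C crosses ← the south bank.
9. toddler B and toddler D cross → the north bank.
10. toddler D crosses ← the south bank.
11. toddler C, toddler D, and toddler E cross → the north bank.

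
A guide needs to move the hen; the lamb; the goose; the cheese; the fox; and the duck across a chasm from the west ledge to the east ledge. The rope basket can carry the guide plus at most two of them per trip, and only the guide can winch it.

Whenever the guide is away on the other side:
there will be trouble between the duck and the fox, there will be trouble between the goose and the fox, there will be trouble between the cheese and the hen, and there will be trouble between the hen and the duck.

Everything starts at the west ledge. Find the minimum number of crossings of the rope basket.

Counting alone: the guide can take at most 2 across per trip to the east ledge, so moving all 6 needs at least 3 loaded trips out, with a return between consecutive ones — at least 5 crossings.
The safety rule pushes this higher. Following every safe sequence of crossings, the most of the 6 that can be at the east ledge as the rope basket arrives there on crossing 5 is 5 — never all 6.
So no plan with fewer than 7 crossings exists, and this one achieves 7:
1. Guide goes to the east ledge with the fox and the hen.
2. Guide goes back to the west ledge alone.
3. Guide goes to the east ledge with the goose and the lamb.
4. Guide goes back to the west ledge with the fox.
5. Guide goes to the east ledge with the cheese and the duck.
6. Guide goes back to the west ledge with the hen.
7. Guide goes to the east ledge with the fox and the hen.

7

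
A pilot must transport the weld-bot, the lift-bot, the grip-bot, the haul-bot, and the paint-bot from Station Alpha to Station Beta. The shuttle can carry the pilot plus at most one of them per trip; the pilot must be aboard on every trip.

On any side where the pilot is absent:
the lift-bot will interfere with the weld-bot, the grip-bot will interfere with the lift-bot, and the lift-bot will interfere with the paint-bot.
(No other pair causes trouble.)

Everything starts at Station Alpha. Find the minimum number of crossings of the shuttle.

Following every safe sequence of crossings from the start, the most of the 5 that can be at Station Beta as the shuttle arrives there on crossings 1, 3, 5 is 1, 2, 3 respectively; the best ever achieved is 3 of 5.
From crossing 7 on, no configuration arises that was not already reachable earlier: only 18 distinct safe configurations (who is on which side, and where the shuttle is) can ever be reached, none of them has everyone across, and every continuation just revisits them. So no valid plan exists.

impossible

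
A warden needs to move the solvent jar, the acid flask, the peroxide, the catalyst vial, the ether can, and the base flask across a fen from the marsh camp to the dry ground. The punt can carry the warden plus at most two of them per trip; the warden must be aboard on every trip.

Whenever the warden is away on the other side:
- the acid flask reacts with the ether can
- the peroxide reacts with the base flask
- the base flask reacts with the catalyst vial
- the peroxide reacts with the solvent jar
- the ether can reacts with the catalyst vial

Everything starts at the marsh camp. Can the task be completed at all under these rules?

Whatever the first load, the items left behind include a forbidden pair without the warden. No opening move is safe, so no plan exists.

No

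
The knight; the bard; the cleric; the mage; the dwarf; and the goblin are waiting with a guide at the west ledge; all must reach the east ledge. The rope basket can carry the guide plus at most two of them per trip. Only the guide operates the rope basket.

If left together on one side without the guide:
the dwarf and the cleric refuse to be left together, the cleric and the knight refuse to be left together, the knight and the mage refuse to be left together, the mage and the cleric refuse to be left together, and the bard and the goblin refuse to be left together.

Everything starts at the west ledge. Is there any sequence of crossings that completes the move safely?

No

Whatever the first load, the items left behind include a forbidden pair without the guide. No opening move is safe, so no plan exists.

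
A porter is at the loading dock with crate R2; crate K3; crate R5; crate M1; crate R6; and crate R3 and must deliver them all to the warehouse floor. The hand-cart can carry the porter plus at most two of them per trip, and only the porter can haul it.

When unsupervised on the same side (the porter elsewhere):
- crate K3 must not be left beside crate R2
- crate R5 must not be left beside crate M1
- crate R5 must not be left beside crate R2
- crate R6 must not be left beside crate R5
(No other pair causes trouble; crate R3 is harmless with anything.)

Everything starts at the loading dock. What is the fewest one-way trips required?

7

Counting alone: the porter can take at most 2 across per trip to the warehouse floor, so moving all 6 needs at least 3 loaded trips out, with a return between consecutive ones — at least 5 crossings.
The safety rule pushes this higher. Following every safe sequence of crossings, the most of the 6 that can be at the warehouse floor as the hand-cart arrives there on crossing 5 is 5 — never all 6.
So no plan with fewer than 7 crossings exists, and this one achieves 7:
1. Porter goes to the warehouse floor with crate R2 and crate R5.
2. Porter goes back to the loading dock with crate R2.
3. Porter goes to the warehouse floor with crate M1 and crate R2.
4. Porter goes back to the loading dock with crate R5.
5. Porter goes to the warehouse floor with crate R3 and crate R6.
6. Porter goes back to the loading dock alone.
7. Porter goes to the warehouse floor with crate K3 and crate R5.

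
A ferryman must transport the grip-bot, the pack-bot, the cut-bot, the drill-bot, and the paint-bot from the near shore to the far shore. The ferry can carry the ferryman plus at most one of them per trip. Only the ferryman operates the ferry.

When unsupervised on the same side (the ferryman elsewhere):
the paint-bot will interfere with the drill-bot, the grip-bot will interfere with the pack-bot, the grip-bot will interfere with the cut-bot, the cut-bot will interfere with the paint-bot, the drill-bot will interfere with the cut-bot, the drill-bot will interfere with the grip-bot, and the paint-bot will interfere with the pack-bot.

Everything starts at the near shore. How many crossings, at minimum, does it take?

Whatever the first load, the items left behind include a forbidden pair without the ferryman. No opening move is safe, so no plan exists.

impossible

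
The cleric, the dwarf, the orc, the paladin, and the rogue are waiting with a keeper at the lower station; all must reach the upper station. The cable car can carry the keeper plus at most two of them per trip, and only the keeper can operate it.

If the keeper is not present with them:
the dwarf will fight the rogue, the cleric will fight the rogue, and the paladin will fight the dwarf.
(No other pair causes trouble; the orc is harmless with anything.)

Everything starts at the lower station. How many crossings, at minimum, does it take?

Counting alone: the keeper can take at most 2 across per trip to the upper station, so moving all 5 needs at least 3 loaded trips out, with a return between consecutive ones — at least 5 crossings.
The plan below uses exactly 5 crossings, so it is optimal:
1. Keeper goes to the upper station with the cleric and the dwarf.  [the lower station: the orc, the paladin, the rogue | the upper station: the cleric, the dwarf]
2. Keeper goes back to the lower station alone.  [the lower station: the orc, the paladin, the rogue | the upper station: the cleric, the dwarf]
3. Keeper goes to the upper station with the orc.  [the lower station: the paladin, the rogue | the upper station: the cleric, the dwarf, the orc]
4. Keeper goes back to the lower station alone.  [the lower station: the paladin, the rogue | the upper station: the cleric, the dwarf, the orc]
5. Keeper goes to the upper station with the paladin and the rogue.  [the lower station: — | the upper station: the cleric, the dwarf, the orc, the paladin, the rogue]

5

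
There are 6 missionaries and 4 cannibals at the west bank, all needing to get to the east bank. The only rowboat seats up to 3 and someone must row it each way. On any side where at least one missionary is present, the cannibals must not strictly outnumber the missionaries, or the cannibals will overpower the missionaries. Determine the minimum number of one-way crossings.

Counting alone: each trip to the east bank takes at most 3 across and each return brings at least 1 back, so after t trips out (and t−1 returns) at most 3t − (t−1) of the 10 are across; that first reaches 10 at t = 5, so at least 9 crossings are needed.
The plan below uses exactly 9 crossings, so it is optimal:
1. 2 cannibals → the east bank.  (the west bank: 6M 2C; the east bank: 0M 2C)
2. 1 cannibal ← the west bank.  (the west bank: 6M 3C; the east bank: 0M 1C)
3. 3 cannibals → the east bank.  (the west bank: 6M 0C; the east bank: 0M 4C)
4. 1 cannibal ← the west bank.  (the west bank: 6M 1C; the east bank: 0M 3C)
5. 3 missionaries → the east bank.  (the west bank: 3M 1C; the east bank: 3M 3C)
6. 1 cannibal ← the west bank.  (the west bank: 3M 2C; the east bank: 3M 2C)
7. 1 missionary and 2 cannibals → the east bank.  (the west bank: 2M 0C; the east bank: 4M 4C)
8. 1 cannibal ← the west bank.  (the west bank: 2M 1C; the east bank: 4M 3C)
9. 2 missionaries and 1 cannibal → the east bank.  (the west bank: 0M 0C; the east bank: 6M 4C)

9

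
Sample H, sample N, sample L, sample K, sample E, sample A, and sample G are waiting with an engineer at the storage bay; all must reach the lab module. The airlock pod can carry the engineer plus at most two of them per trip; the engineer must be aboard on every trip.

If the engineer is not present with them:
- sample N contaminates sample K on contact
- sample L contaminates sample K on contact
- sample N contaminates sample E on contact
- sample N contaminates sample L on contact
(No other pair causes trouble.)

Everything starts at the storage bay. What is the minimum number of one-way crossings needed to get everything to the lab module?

11

Counting alone: the engineer can take at most 2 across per trip to the lab module, so moving all 7 needs at least 4 loaded trips out, with a return between consecutive ones — at least 7 crossings.
The safety rule pushes this higher. Following every safe sequence of crossings, the most of the 7 that can be at the lab module as the airlock pod arrives there on crossings 7, 9 is 5, 6 respectively — never all 7.
So no plan with fewer than 11 crossings exists, and this one achieves 11:
1. Engineer goes to the lab module with sample L and sample N.  [the storage bay: sample A, sample E, sample G, sample H, sample K | the lab module: sample L, sample N]
2. Engineer goes back to the storage bay with sample N.  [the storage bay: sample A, sample E, sample G, sample H, sample K, sample N | the lab module: sample L]
3. Engineer goes to the lab module with sample H and sample N.  [the storage bay: sample A, sample E, sample G, sample K | the lab module: sample H, sample L, sample N]
4. Engineer goes back to the storage bay with sample N.  [the storage bay: sample A, sample E, sample G, sample K, sample N | the lab module: sample H, sample L]
5. Engineer goes to the lab module with sample E and sample N.  [the storage bay: sample A, sample G, sample K | the lab module: sample E, sample H, sample L, sample N]
6. Engineer goes back to the storage bay with sample N.  [the storage bay: sample A, sample G, sample K, sample N | the lab module: sample E, sample H, sample L]
7. Engineer goes to the lab module with sample A and sample N.  [the storage bay: sample G, sample K | the lab module: sample A, sample E, sample H, sample L, sample N]
8. Engineer goes back to the storage bay with sample N.  [the storage bay: sample G, sample K, sample N | the lab module: sample A, sample E, sample H, sample L]
9. Engineer goes to the lab module with sample G and sample N.  [the storage bay: sample K | the lab module: sample A, sample E, sample G, sample H, sample L, sample N]
10. Engineer goes back to the storage bay with sample N.  [the storage bay: sample K, sample N | the lab module: sample A, sample E, sample G, sample H, sample L]
11. Engineer goes to the lab module with sample K and sample N.  [the storage bay: — | the lab module: sample A, sample E, sample G, sample H, sample K, sample L, sample N]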